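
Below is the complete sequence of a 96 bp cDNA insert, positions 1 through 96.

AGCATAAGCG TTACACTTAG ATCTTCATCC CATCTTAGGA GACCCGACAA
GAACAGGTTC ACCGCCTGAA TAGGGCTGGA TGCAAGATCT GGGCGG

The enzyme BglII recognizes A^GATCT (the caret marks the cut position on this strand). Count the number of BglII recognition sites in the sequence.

2

AGATCT occurs starting at positions 19, 85.
BglII cuts at 2 sites.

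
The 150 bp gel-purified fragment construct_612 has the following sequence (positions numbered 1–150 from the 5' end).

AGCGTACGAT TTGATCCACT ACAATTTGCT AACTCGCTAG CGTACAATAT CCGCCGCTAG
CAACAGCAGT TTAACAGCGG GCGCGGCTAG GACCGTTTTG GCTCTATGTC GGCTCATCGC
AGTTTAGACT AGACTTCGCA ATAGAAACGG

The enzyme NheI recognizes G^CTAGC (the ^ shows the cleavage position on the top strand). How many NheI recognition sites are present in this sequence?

GCTAGC occurs starting at positions 36, 56.
NheI cuts at 2 sites.

2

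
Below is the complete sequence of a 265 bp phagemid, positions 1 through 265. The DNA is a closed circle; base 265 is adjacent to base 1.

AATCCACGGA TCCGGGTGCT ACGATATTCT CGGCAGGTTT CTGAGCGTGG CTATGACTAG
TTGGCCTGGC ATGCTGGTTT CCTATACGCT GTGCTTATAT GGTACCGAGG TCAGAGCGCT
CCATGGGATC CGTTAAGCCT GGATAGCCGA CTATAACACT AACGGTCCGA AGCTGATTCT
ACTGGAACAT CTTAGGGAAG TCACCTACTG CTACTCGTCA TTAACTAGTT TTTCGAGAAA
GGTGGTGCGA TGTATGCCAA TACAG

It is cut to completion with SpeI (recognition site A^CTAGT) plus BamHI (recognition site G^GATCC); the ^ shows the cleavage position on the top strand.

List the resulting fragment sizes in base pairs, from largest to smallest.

SpeI sites (ACTAGT) start at positions 56, 224.
SpeI cuts after the first base of each site, so after positions 56, 224.
BamHI sites (GGATCC) start at positions 8, 126.
BamHI cuts after the first base of each site, so after positions 8, 126.
Combined cut positions: 8, 56, 126, 224.
Circular molecule, 4 cuts → 4 fragments:
  9–56 → 48 bp
  57–126 → 70 bp
  127–224 → 98 bp
  225–265 then 1–8 → 41 + 8 = 49 bp
Sorted largest to smallest: 98, 70, 49, 48 bp.

98, 70, 49, 48 bp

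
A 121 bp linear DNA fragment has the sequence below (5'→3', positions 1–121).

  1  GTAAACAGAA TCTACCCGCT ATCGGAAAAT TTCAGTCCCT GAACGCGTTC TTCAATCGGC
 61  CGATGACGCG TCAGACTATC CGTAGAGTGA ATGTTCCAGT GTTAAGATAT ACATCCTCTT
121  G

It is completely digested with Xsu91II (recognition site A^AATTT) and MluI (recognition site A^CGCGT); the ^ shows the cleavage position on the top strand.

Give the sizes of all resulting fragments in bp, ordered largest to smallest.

The Xsu91II site (AAATTT) starts at position 27.
Xsu91II cuts after the first base of each site, so after position 27.
MluI sites (ACGCGT) start at positions 43, 66.
MluI cuts after the first base of each site, so after positions 43, 66.
Combined cut positions: 27, 43, 66.
Linear molecule, 3 cuts → 4 fragments:
  1–27 → 27 bp
  28–43 → 16 bp
  44–66 → 23 bp
  67–121 → 55 bp
Sorted largest to smallest: 55, 27, 23, 16 bp.

55, 27, 23, 16 bp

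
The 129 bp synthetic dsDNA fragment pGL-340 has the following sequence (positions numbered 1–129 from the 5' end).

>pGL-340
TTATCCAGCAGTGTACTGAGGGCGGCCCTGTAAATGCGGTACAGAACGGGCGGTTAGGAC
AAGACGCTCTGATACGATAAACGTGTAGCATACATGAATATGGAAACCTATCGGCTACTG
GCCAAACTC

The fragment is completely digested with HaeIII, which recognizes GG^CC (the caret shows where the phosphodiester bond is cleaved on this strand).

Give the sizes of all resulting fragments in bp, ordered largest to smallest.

HaeIII sites (GGCC) start at positions 24, 120.
HaeIII cuts after base 2 of each site, so after positions 25, 121.
Linear molecule, 2 cuts → 3 fragments:
  1–25 → 25 bp
  26–121 → 96 bp
  122–129 → 8 bp
Sorted largest to smallest: 96, 25, 8 bp.

96, 25, 8 bp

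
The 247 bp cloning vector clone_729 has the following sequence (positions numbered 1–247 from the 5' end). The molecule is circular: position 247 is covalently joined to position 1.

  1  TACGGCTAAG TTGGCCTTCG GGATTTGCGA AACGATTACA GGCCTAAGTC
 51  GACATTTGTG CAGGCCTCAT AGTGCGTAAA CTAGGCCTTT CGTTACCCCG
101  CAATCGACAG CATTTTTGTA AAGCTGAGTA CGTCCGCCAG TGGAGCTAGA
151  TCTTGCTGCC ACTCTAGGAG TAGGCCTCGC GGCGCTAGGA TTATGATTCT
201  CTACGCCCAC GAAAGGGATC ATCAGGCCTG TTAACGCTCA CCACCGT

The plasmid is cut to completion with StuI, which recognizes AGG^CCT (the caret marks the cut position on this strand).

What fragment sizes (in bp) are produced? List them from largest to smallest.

89, 63, 52, 22, 21 bp

StuI sites (AGGCCT) start at positions 40, 62, 83, 172, 224.
StuI cuts after base 3 of each site, so after positions 42, 64, 85, 174, 226.
Circular molecule, 5 cuts → 5 fragments:
  43–64 → 22 bp
  65–85 → 21 bp
  86–174 → 89 bp
  175–226 → 52 bp
  227–247 then 1–42 → 21 + 42 = 63 bp
Sorted largest to smallest: 89, 63, 52, 22, 21 bp.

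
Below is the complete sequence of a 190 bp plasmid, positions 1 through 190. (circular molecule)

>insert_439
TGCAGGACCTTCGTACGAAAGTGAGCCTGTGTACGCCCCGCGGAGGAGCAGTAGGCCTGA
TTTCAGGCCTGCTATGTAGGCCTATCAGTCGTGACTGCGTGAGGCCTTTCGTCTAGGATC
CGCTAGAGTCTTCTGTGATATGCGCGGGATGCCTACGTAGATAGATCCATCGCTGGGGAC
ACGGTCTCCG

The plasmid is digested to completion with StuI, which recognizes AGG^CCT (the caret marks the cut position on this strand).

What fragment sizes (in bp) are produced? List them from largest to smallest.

StuI sites (AGGCCT) start at positions 53, 65, 78, 102.
StuI cuts after base 3 of each site, so after positions 55, 67, 80, 104.
Circular molecule, 4 cuts → 4 fragments:
  56–67 → 12 bp
  68–80 → 13 bp
  81–104 → 24 bp
  105–190 then 1–55 → 86 + 55 = 141 bp
Sorted largest to smallest: 141, 24, 13, 12 bp.

141, 24, 13, 12 bp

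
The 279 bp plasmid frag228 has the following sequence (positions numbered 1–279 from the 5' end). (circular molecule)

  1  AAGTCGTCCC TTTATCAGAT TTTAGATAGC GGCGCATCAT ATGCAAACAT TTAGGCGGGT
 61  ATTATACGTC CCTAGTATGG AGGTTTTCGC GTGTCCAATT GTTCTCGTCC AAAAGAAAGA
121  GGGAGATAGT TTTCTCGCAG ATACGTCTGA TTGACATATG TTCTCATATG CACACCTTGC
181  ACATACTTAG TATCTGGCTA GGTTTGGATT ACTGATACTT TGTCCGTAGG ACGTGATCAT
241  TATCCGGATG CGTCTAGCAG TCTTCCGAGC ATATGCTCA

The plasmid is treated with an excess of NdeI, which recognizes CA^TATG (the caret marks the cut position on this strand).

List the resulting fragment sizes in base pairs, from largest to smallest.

NdeI sites (CATATG) start at positions 38, 155, 165, 270.
NdeI cuts after base 2 of each site, so after positions 39, 156, 166, 271.
Circular molecule, 4 cuts → 4 fragments:
  40–156 → 117 bp
  157–166 → 10 bp
  167–271 → 105 bp
  272–279 then 1–39 → 8 + 39 = 47 bp
Sorted largest to smallest: 117, 105, 47, 10 bp.

117, 105, 47, 10 bp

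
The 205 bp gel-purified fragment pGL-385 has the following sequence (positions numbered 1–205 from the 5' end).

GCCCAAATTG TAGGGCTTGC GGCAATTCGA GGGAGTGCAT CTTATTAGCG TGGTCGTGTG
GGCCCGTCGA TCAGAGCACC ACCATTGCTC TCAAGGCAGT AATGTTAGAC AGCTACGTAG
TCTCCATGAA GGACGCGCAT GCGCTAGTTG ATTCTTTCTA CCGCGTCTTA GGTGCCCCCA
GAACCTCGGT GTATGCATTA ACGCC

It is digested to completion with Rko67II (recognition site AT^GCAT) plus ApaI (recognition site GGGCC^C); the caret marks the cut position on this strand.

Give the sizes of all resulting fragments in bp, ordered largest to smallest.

130, 64, 11 bp

The Rko67II site (ATGCAT) starts at position 193.
Rko67II cuts after base 2 of each site, so after position 194.
The ApaI site (GGGCCC) starts at position 60.
ApaI cuts after base 5 of each site (before the last base), so after position 64.
Combined cut positions: 64, 194.
Linear molecule, 2 cuts → 3 fragments:
  1–64 → 64 bp
  65–194 → 130 bp
  195–205 → 11 bp
Sorted largest to smallest: 130, 64, 11 bp.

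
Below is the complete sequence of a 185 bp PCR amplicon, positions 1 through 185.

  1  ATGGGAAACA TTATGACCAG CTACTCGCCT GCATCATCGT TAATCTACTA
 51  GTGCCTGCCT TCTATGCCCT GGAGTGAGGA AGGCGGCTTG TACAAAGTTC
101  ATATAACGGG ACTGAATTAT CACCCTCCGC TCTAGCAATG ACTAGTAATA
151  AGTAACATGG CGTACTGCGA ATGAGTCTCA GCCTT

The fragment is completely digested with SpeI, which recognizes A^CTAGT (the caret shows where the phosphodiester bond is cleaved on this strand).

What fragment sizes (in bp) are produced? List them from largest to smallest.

94, 47, 44 bp

SpeI sites (ACTAGT) start at positions 47, 141.
SpeI cuts after the first base of each site, so after positions 47, 141.
Linear molecule, 2 cuts → 3 fragments:
  1–47 → 47 bp
  48–141 → 94 bp
  142–185 → 44 bp
Sorted largest to smallest: 94, 47, 44 bp.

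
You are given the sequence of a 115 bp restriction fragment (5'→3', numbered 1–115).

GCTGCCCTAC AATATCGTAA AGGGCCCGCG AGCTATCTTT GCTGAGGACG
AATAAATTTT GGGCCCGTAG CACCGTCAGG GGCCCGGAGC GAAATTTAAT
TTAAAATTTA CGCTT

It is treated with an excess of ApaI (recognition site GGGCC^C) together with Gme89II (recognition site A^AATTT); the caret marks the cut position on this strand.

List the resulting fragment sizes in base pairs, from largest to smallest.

ApaI sites (GGGCCC) start at positions 22, 61, 80.
ApaI cuts after base 5 of each site (before the last base), so after positions 26, 65, 84.
Gme89II sites (AAATTT) start at positions 54, 92, 104.
Gme89II cuts after the first base of each site, so after positions 54, 92, 104.
Combined cut positions: 26, 54, 65, 84, 92, 104.
Linear molecule, 6 cuts → 7 fragments:
  1–26 → 26 bp
  27–54 → 28 bp
  55–65 → 11 bp
  66–84 → 19 bp
  85–92 → 8 bp
  93–104 → 12 bp
  105–115 → 11 bp
Sorted largest to smallest: 28, 26, 19, 12, 11, 11, 8 bp.

28, 26, 19, 12, 11, 11, 8 bp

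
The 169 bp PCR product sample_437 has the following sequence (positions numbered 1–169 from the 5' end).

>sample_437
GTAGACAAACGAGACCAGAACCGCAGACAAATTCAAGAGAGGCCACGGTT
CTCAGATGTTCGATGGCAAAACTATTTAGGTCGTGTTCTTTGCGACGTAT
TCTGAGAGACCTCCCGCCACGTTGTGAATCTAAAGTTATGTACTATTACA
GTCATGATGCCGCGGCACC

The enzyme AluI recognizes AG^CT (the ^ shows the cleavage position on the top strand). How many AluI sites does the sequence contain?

0

No occurrence of AGCT is present in the sequence.
AluI does not cut: 0 sites.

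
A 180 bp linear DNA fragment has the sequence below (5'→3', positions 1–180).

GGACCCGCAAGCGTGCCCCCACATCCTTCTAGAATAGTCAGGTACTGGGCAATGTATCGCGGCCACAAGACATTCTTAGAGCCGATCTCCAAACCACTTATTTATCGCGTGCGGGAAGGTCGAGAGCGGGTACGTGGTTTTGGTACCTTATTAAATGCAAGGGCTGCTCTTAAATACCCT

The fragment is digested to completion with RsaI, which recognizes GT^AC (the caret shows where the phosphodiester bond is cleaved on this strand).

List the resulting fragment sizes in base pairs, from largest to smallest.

88, 43, 36, 13 bp

RsaI sites (GTAC) start at positions 42, 130, 143.
RsaI cuts after base 2 of each site, so after positions 43, 131, 144.
Linear molecule, 3 cuts → 4 fragments:
  1–43 → 43 bp
  44–131 → 88 bp
  132–144 → 13 bp
  145–180 → 36 bp
Sorted largest to smallest: 88, 43, 36, 13 bp.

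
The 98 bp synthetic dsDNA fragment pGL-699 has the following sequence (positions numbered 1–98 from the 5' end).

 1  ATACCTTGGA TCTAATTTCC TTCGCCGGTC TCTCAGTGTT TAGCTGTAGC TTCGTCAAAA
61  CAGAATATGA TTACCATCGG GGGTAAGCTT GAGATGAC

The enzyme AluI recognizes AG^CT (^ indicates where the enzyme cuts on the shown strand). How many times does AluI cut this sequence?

AGCT occurs starting at positions 42, 48, 86.
AluI cuts at 3 sites.

3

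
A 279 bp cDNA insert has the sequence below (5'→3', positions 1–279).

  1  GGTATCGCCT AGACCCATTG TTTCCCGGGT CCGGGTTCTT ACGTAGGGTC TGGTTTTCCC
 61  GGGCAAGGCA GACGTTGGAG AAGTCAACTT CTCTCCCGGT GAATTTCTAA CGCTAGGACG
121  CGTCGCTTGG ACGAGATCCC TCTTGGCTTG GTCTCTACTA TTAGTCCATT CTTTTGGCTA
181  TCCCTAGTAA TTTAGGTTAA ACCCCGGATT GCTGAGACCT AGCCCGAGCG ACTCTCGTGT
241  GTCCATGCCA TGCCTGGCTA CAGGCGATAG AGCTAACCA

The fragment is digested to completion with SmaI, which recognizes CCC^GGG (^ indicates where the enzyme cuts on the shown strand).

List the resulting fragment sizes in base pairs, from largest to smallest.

219, 34, 26 bp

SmaI sites (CCCGGG) start at positions 24, 58.
SmaI cuts after base 3 of each site, so after positions 26, 60.
Linear molecule, 2 cuts → 3 fragments:
  1–26 → 26 bp
  27–60 → 34 bp
  61–279 → 219 bp
Sorted largest to smallest: 219, 34, 26 bp.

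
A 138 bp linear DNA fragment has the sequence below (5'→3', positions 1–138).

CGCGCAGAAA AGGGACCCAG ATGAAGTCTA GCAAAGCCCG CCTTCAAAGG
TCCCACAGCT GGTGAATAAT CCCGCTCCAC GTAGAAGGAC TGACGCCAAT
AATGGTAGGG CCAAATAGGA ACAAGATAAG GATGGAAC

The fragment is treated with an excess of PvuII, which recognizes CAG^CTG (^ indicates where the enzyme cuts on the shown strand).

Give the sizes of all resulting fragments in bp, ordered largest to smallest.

The PvuII site (CAGCTG) starts at position 56.
PvuII cuts after base 3 of each site, so after position 58.
Linear molecule, 1 cut → 2 fragments:
  1–58 → 58 bp
  59–138 → 80 bp
Sorted largest to smallest: 80, 58 bp.

80, 58 bp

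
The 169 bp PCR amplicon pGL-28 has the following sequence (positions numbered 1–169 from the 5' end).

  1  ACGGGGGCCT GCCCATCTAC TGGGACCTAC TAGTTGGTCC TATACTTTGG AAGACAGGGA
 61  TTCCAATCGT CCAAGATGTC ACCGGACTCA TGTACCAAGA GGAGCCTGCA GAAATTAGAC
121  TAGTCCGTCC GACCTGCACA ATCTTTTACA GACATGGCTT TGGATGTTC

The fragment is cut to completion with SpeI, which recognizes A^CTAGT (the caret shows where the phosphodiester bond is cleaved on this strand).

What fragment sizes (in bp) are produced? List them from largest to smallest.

SpeI sites (ACTAGT) start at positions 29, 119.
SpeI cuts after the first base of each site, so after positions 29, 119.
Linear molecule, 2 cuts → 3 fragments:
  1–29 → 29 bp
  30–119 → 90 bp
  120–169 → 50 bp
Sorted largest to smallest: 90, 50, 29 bp.

90, 50, 29 bp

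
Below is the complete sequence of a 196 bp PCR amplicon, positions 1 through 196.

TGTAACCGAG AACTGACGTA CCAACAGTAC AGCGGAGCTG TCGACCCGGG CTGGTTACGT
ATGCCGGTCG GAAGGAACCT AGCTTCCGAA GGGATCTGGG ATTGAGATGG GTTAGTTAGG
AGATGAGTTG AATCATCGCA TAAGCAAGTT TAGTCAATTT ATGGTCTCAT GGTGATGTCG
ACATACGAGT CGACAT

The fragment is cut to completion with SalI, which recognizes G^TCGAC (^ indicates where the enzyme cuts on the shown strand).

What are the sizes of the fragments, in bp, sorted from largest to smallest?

137, 40, 12, 7 bp

SalI sites (GTCGAC) start at positions 40, 177, 189.
SalI cuts after the first base of each site, so after positions 40, 177, 189.
Linear molecule, 3 cuts → 4 fragments:
  1–40 → 40 bp
  41–177 → 137 bp
  178–189 → 12 bp
  190–196 → 7 bp
Sorted largest to smallest: 137, 40, 12, 7 bp.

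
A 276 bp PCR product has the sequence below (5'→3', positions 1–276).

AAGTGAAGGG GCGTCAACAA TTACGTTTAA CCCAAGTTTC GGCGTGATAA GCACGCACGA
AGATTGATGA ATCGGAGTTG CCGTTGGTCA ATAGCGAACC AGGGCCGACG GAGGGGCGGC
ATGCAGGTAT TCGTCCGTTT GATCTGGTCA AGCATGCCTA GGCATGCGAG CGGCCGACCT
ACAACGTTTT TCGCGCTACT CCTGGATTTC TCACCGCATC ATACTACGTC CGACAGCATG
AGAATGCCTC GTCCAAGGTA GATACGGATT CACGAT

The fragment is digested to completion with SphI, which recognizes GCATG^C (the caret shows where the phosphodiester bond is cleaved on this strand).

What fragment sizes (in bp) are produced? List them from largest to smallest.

123, 110, 33, 10 bp

SphI sites (GCATGC) start at positions 119, 152, 162.
SphI cuts after base 5 of each site (before the last base), so after positions 123, 156, 166.
Linear molecule, 3 cuts → 4 fragments:
  1–123 → 123 bp
  124–156 → 33 bp
  157–166 → 10 bp
  167–276 → 110 bp
Sorted largest to smallest: 123, 110, 33, 10 bp.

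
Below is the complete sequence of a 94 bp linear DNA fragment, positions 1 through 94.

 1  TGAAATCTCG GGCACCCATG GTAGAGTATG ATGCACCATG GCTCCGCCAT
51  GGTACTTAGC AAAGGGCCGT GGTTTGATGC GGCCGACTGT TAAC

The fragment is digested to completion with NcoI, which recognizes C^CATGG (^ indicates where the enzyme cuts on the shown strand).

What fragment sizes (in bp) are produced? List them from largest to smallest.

47, 20, 16, 11 bp

NcoI sites (CCATGG) start at positions 16, 36, 47.
NcoI cuts after the first base of each site, so after positions 16, 36, 47.
Linear molecule, 3 cuts → 4 fragments:
  1–16 → 16 bp
  17–36 → 20 bp
  37–47 → 11 bp
  48–94 → 47 bp
Sorted largest to smallest: 47, 20, 16, 11 bp.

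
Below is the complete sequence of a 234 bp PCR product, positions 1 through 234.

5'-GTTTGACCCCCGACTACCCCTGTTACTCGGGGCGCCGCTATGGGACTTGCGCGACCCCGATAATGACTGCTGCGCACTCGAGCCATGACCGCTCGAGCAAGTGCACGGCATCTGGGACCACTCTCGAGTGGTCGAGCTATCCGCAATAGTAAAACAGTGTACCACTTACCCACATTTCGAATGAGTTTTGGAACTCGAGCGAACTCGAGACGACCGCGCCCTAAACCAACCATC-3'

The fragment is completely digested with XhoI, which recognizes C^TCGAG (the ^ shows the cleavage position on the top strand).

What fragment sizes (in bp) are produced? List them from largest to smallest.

XhoI sites (CTCGAG) start at positions 77, 92, 123, 194, 204.
XhoI cuts after the first base of each site, so after positions 77, 92, 123, 194, 204.
Linear molecule, 5 cuts → 6 fragments:
  1–77 → 77 bp
  78–92 → 15 bp
  93–123 → 31 bp
  124–194 → 71 bp
  195–204 → 10 bp
  205–234 → 30 bp
Sorted largest to smallest: 77, 71, 31, 30, 15, 10 bp.

77, 71, 31, 30, 15, 10 bp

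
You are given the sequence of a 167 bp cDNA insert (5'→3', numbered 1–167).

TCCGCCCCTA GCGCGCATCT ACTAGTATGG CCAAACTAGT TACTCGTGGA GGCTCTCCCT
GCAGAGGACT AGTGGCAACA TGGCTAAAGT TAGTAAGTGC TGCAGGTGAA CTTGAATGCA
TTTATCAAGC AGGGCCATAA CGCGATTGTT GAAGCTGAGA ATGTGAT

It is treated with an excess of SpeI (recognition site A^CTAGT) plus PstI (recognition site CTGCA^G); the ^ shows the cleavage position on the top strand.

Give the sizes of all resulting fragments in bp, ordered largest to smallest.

63, 36, 28, 21, 14, 5 bp

SpeI sites (ACTAGT) start at positions 21, 35, 68.
SpeI cuts after the first base of each site, so after positions 21, 35, 68.
PstI sites (CTGCAG) start at positions 59, 100.
PstI cuts after base 5 of each site (before the last base), so after positions 63, 104.
Combined cut positions: 21, 35, 63, 68, 104.
Linear molecule, 5 cuts → 6 fragments:
  1–21 → 21 bp
  22–35 → 14 bp
  36–63 → 28 bp
  64–68 → 5 bp
  69–104 → 36 bp
  105–167 → 63 bp
Sorted largest to smallest: 63, 36, 28, 21, 14, 5 bp.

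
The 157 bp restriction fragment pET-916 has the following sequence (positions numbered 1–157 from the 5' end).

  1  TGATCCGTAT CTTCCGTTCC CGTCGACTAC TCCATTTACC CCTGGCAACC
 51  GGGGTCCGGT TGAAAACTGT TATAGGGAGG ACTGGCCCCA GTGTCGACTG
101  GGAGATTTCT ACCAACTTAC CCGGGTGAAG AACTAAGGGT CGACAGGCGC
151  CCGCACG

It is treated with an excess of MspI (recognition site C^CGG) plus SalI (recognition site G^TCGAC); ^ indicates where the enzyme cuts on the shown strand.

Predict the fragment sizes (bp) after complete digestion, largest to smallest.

MspI sites (CCGG) start at positions 49, 56, 121.
MspI cuts after the first base of each site, so after positions 49, 56, 121.
SalI sites (GTCGAC) start at positions 22, 93, 139.
SalI cuts after the first base of each site, so after positions 22, 93, 139.
Combined cut positions: 22, 49, 56, 93, 121, 139.
Linear molecule, 6 cuts → 7 fragments:
  1–22 → 22 bp
  23–49 → 27 bp
  50–56 → 7 bp
  57–93 → 37 bp
  94–121 → 28 bp
  122–139 → 18 bp
  140–157 → 18 bp
Sorted largest to smallest: 37, 28, 27, 22, 18, 18, 7 bp.

37, 28, 27, 22, 18, 18, 7 bp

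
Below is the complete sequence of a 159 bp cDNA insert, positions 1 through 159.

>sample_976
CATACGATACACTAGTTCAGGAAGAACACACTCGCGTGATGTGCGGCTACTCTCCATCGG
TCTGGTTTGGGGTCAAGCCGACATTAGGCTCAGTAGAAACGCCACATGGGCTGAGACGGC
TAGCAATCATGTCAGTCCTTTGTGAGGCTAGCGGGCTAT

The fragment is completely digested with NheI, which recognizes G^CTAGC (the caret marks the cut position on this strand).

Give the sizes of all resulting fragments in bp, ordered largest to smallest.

NheI sites (GCTAGC) start at positions 119, 147.
NheI cuts after the first base of each site, so after positions 119, 147.
Linear molecule, 2 cuts → 3 fragments:
  1–119 → 119 bp
  120–147 → 28 bp
  148–159 → 12 bp
Sorted largest to smallest: 119, 28, 12 bp.

119, 28, 12 bp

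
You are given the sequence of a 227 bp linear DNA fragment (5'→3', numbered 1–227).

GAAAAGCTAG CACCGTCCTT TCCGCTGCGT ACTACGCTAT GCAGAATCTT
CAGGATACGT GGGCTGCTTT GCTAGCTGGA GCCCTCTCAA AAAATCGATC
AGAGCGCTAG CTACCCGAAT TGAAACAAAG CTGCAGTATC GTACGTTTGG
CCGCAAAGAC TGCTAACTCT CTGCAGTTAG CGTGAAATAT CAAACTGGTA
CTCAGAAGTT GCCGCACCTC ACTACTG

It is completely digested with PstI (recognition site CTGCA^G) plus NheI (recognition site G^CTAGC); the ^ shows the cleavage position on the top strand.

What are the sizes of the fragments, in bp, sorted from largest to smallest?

65, 52, 40, 35, 29, 6 bp

PstI sites (CTGCAG) start at positions 131, 171.
PstI cuts after base 5 of each site (before the last base), so after positions 135, 175.
NheI sites (GCTAGC) start at positions 6, 71, 106.
NheI cuts after the first base of each site, so after positions 6, 71, 106.
Combined cut positions: 6, 71, 106, 135, 175.
Linear molecule, 5 cuts → 6 fragments:
  1–6 → 6 bp
  7–71 → 65 bp
  72–106 → 35 bp
  107–135 → 29 bp
  136–175 → 40 bp
  176–227 → 52 bp
Sorted largest to smallest: 65, 52, 40, 35, 29, 6 bp.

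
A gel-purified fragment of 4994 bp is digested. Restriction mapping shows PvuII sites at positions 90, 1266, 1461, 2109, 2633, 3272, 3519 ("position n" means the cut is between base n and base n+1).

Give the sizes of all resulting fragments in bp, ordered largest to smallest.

1475, 1176, 648, 639, 524, 247, 195, 90 bp

Linear molecule, 7 cuts → 8 fragments:
  90 − 0 = 90 bp
  1266 − 90 = 1176 bp
  1461 − 1266 = 195 bp
  2109 − 1461 = 648 bp
  2633 − 2109 = 524 bp
  3272 − 2633 = 639 bp
  3519 − 3272 = 247 bp
  4994 − 3519 = 1475 bp
Sorted largest to smallest: 1475, 1176, 648, 639, 524, 247, 195, 90 bp.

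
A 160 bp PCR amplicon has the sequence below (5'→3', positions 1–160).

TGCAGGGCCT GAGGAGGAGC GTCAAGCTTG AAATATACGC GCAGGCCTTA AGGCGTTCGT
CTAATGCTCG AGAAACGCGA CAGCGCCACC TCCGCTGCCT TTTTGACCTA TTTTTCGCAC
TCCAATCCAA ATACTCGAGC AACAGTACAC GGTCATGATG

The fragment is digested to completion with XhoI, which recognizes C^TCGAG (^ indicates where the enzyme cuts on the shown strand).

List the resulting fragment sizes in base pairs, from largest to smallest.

XhoI sites (CTCGAG) start at positions 67, 134.
XhoI cuts after the first base of each site, so after positions 67, 134.
Linear molecule, 2 cuts → 3 fragments:
  1–67 → 67 bp
  68–134 → 67 bp
  135–160 → 26 bp
Sorted largest to smallest: 67, 67, 26 bp.

67, 67, 26 bp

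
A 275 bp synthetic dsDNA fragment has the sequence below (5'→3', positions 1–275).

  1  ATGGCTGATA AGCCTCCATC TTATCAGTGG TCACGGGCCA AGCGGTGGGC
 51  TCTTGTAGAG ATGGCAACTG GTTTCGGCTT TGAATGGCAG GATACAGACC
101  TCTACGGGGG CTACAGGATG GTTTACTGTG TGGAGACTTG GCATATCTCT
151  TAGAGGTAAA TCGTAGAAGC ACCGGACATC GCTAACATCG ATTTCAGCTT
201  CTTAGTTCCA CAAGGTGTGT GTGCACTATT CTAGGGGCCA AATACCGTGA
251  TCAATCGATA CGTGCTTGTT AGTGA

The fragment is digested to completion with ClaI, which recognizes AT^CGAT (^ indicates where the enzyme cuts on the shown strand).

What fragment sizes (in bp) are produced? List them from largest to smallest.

ClaI sites (ATCGAT) start at positions 187, 254.
ClaI cuts after base 2 of each site, so after positions 188, 255.
Linear molecule, 2 cuts → 3 fragments:
  1–188 → 188 bp
  189–255 → 67 bp
  256–275 → 20 bp
Sorted largest to smallest: 188, 67, 20 bp.

188, 67, 20 bp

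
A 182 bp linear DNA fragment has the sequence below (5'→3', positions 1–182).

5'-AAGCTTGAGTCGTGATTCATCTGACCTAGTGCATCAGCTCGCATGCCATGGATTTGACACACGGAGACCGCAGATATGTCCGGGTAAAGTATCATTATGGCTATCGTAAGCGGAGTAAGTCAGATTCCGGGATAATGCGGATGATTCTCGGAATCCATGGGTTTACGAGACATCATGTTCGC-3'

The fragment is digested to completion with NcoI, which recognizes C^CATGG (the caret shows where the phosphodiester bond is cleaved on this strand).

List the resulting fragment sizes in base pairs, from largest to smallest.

109, 46, 27 bp

NcoI sites (CCATGG) start at positions 46, 155.
NcoI cuts after the first base of each site, so after positions 46, 155.
Linear molecule, 2 cuts → 3 fragments:
  1–46 → 46 bp
  47–155 → 109 bp
  156–182 → 27 bp
Sorted largest to smallest: 109, 46, 27 bp.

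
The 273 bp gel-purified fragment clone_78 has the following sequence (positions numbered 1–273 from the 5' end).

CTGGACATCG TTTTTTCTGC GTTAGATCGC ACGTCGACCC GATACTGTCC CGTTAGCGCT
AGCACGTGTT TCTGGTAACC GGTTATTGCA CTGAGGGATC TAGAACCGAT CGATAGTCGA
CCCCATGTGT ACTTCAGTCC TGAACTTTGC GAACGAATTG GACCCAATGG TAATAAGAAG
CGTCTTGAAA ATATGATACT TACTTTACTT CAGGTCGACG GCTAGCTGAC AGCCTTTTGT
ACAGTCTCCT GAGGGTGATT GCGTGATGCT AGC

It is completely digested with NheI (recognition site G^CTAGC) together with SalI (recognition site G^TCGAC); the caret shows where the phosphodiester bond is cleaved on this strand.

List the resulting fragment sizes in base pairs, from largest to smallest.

NheI sites (GCTAGC) start at positions 58, 221, 268.
NheI cuts after the first base of each site, so after positions 58, 221, 268.
SalI sites (GTCGAC) start at positions 33, 116, 214.
SalI cuts after the first base of each site, so after positions 33, 116, 214.
Combined cut positions: 33, 58, 116, 214, 221, 268.
Linear molecule, 6 cuts → 7 fragments:
  1–33 → 33 bp
  34–58 → 25 bp
  59–116 → 58 bp
  117–214 → 98 bp
  215–221 → 7 bp
  222–268 → 47 bp
  269–273 → 5 bp
Sorted largest to smallest: 98, 58, 47, 33, 25, 7, 5 bp.

98, 58, 47, 33, 25, 7, 5 bp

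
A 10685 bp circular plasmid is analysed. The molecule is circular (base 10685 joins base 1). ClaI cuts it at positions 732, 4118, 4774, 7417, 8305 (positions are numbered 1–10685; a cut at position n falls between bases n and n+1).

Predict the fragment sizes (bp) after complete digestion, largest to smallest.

Circular molecule, 5 cuts → 5 fragments:
  4118 − 732 = 3386 bp
  4774 − 4118 = 656 bp
  7417 − 4774 = 2643 bp
  8305 − 7417 = 888 bp
  wrap: 10685 − 8305 + 732 = 3112 bp
Sorted largest to smallest: 3386, 3112, 2643, 888, 656 bp.

3386, 3112, 2643, 888, 656 bp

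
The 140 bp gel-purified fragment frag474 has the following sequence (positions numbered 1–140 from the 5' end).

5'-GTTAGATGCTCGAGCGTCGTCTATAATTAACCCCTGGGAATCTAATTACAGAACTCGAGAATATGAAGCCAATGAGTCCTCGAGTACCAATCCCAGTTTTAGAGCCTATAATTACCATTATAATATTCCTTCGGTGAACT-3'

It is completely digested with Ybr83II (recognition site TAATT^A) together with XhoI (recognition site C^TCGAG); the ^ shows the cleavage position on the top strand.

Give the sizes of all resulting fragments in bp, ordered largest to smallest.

34, 27, 25, 19, 19, 9, 7 bp

Ybr83II sites (TAATTA) start at positions 24, 43, 109.
Ybr83II cuts after base 5 of each site (before the last base), so after positions 28, 47, 113.
XhoI sites (CTCGAG) start at positions 9, 54, 79.
XhoI cuts after the first base of each site, so after positions 9, 54, 79.
Combined cut positions: 9, 28, 47, 54, 79, 113.
Linear molecule, 6 cuts → 7 fragments:
  1–9 → 9 bp
  10–28 → 19 bp
  29–47 → 19 bp
  48–54 → 7 bp
  55–79 → 25 bp
  80–113 → 34 bp
  114–140 → 27 bp
Sorted largest to smallest: 34, 27, 25, 19, 19, 9, 7 bp.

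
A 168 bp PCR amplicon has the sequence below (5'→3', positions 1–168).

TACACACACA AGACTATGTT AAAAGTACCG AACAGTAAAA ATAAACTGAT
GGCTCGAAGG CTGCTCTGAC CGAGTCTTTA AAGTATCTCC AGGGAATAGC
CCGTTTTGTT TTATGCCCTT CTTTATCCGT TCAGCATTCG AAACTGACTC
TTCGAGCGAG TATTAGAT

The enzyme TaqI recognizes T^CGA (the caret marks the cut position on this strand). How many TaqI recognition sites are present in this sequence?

TCGA occurs starting at positions 54, 138, 152.
TaqI cuts at 3 sites.

3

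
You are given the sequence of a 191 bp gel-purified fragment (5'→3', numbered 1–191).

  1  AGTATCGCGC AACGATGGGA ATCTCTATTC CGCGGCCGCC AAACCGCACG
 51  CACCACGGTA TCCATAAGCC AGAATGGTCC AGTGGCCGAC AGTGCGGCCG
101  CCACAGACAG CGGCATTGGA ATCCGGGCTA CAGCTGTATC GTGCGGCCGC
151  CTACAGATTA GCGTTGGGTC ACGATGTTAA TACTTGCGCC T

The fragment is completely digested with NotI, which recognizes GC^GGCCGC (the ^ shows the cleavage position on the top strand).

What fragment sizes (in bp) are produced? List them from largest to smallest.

NotI sites (GCGGCCGC) start at positions 32, 94, 143.
NotI cuts after base 2 of each site, so after positions 33, 95, 144.
Linear molecule, 3 cuts → 4 fragments:
  1–33 → 33 bp
  34–95 → 62 bp
  96–144 → 49 bp
  145–191 → 47 bp
Sorted largest to smallest: 62, 49, 47, 33 bp.

62, 49, 47, 33 bp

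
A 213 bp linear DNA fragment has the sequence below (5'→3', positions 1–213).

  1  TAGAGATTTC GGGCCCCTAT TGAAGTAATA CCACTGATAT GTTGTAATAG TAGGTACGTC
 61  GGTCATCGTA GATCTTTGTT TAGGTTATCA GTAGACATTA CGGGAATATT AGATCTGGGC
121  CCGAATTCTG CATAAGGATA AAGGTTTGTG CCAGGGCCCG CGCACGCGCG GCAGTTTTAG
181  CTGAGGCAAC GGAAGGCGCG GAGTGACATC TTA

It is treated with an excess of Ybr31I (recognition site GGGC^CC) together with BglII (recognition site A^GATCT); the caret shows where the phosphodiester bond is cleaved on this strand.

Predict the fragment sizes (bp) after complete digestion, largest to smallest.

Ybr31I sites (GGGCCC) start at positions 11, 117, 154.
Ybr31I cuts after base 4 of each site, so after positions 14, 120, 157.
BglII sites (AGATCT) start at positions 70, 111.
BglII cuts after the first base of each site, so after positions 70, 111.
Combined cut positions: 14, 70, 111, 120, 157.
Linear molecule, 5 cuts → 6 fragments:
  1–14 → 14 bp
  15–70 → 56 bp
  71–111 → 41 bp
  112–120 → 9 bp
  121–157 → 37 bp
  158–213 → 56 bp
Sorted largest to smallest: 56, 56, 41, 37, 14, 9 bp.

56, 56, 41, 37, 14, 9 bp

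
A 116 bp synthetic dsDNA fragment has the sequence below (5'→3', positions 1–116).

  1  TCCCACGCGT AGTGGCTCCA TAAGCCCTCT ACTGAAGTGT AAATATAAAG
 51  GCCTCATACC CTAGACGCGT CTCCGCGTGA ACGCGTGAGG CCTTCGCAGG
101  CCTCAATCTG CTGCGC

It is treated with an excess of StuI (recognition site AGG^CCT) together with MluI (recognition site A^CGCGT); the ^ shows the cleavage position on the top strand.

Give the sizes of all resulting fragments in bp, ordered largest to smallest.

StuI sites (AGGCCT) start at positions 49, 88, 98.
StuI cuts after base 3 of each site, so after positions 51, 90, 100.
MluI sites (ACGCGT) start at positions 5, 65, 81.
MluI cuts after the first base of each site, so after positions 5, 65, 81.
Combined cut positions: 5, 51, 65, 81, 90, 100.
Linear molecule, 6 cuts → 7 fragments:
  1–5 → 5 bp
  6–51 → 46 bp
  52–65 → 14 bp
  66–81 → 16 bp
  82–90 → 9 bp
  91–100 → 10 bp
  101–116 → 16 bp
Sorted largest to smallest: 46, 16, 16, 14, 10, 9, 5 bp.

46, 16, 16, 14, 10, 9, 5 bp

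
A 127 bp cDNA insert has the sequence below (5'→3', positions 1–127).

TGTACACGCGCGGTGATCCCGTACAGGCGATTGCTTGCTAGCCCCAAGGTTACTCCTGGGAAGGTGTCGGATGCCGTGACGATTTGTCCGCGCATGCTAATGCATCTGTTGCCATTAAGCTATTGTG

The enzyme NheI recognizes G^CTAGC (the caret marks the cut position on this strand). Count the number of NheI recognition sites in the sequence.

GCTAGC occurs starting at position 37.
NheI cuts at 1 site.

1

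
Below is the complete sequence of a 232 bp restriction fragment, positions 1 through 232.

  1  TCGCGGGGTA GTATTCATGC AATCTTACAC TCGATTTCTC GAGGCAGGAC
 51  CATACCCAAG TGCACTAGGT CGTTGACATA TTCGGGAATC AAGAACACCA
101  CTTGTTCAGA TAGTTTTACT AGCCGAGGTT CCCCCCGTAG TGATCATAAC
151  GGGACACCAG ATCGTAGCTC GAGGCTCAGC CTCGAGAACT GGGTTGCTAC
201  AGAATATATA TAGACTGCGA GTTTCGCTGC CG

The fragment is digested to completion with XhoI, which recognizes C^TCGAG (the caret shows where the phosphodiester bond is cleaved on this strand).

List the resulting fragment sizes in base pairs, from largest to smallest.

XhoI sites (CTCGAG) start at positions 38, 168, 181.
XhoI cuts after the first base of each site, so after positions 38, 168, 181.
Linear molecule, 3 cuts → 4 fragments:
  1–38 → 38 bp
  39–168 → 130 bp
  169–181 → 13 bp
  182–232 → 51 bp
Sorted largest to smallest: 130, 51, 38, 13 bp.

130, 51, 38, 13 bp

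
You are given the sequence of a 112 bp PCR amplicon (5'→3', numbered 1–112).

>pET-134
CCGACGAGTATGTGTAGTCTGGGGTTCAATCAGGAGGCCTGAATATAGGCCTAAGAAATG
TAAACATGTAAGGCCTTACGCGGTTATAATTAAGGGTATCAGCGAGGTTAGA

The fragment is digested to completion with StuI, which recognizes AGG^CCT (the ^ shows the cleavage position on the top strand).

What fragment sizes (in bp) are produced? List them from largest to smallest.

39, 37, 24, 12 bp

StuI sites (AGGCCT) start at positions 35, 47, 71.
StuI cuts after base 3 of each site, so after positions 37, 49, 73.
Linear molecule, 3 cuts → 4 fragments:
  1–37 → 37 bp
  38–49 → 12 bp
  50–73 → 24 bp
  74–112 → 39 bp
Sorted largest to smallest: 39, 37, 24, 12 bp.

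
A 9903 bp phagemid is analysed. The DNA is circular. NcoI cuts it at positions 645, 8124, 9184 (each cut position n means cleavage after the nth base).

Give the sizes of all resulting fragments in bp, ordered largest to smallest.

7479, 1364, 1060 bp

Circular molecule, 3 cuts → 3 fragments:
  8124 − 645 = 7479 bp
  9184 − 8124 = 1060 bp
  wrap: 9903 − 9184 + 645 = 1364 bp
Sorted largest to smallest: 7479, 1364, 1060 bp.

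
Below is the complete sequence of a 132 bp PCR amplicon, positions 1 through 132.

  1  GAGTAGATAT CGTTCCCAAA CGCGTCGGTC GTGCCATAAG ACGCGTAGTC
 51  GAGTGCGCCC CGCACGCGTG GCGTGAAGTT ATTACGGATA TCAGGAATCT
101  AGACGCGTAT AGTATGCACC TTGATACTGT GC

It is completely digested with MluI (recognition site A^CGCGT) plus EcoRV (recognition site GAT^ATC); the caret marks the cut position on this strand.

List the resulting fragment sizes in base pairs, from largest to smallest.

29, 25, 23, 21, 14, 12, 8 bp

MluI sites (ACGCGT) start at positions 20, 41, 64, 103.
MluI cuts after the first base of each site, so after positions 20, 41, 64, 103.
EcoRV sites (GATATC) start at positions 6, 87.
EcoRV cuts after base 3 of each site, so after positions 8, 89.
Combined cut positions: 8, 20, 41, 64, 89, 103.
Linear molecule, 6 cuts → 7 fragments:
  1–8 → 8 bp
  9–20 → 12 bp
  21–41 → 21 bp
  42–64 → 23 bp
  65–89 → 25 bp
  90–103 → 14 bp
  104–132 → 29 bp
Sorted largest to smallest: 29, 25, 23, 21, 14, 12, 8 bp.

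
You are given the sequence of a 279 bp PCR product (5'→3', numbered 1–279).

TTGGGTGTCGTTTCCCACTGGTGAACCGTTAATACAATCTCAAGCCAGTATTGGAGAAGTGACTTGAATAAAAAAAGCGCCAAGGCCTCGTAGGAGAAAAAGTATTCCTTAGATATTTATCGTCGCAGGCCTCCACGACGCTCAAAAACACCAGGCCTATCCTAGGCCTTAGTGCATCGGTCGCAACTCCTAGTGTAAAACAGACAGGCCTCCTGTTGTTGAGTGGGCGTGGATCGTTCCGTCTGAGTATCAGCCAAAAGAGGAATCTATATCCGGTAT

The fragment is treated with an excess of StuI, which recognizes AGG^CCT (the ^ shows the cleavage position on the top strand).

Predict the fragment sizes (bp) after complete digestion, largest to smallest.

StuI sites (AGGCCT) start at positions 83, 127, 153, 164, 206.
StuI cuts after base 3 of each site, so after positions 85, 129, 155, 166, 208.
Linear molecule, 5 cuts → 6 fragments:
  1–85 → 85 bp
  86–129 → 44 bp
  130–155 → 26 bp
  156–166 → 11 bp
  167–208 → 42 bp
  209–279 → 71 bp
Sorted largest to smallest: 85, 71, 44, 42, 26, 11 bp.

85, 71, 44, 42, 26, 11 bp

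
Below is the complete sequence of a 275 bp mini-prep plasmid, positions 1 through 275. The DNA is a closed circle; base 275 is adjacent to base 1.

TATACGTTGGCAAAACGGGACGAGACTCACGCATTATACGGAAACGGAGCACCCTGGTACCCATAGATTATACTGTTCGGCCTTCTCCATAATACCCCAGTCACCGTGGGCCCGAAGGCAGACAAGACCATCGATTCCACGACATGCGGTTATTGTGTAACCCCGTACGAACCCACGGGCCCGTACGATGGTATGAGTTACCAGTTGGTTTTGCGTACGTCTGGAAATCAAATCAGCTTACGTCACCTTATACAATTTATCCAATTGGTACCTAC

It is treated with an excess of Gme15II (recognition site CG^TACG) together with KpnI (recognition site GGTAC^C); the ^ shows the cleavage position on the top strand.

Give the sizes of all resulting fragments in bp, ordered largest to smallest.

105, 64, 56, 32, 18 bp

Gme15II sites (CGTACG) start at positions 164, 182, 214.
Gme15II cuts after base 2 of each site, so after positions 165, 183, 215.
KpnI sites (GGTACC) start at positions 56, 267.
KpnI cuts after base 5 of each site (before the last base), so after positions 60, 271.
Combined cut positions: 60, 165, 183, 215, 271.
Circular molecule, 5 cuts → 5 fragments:
  61–165 → 105 bp
  166–183 → 18 bp
  184–215 → 32 bp
  216–271 → 56 bp
  272–275 then 1–60 → 4 + 60 = 64 bp
Sorted largest to smallest: 105, 64, 56, 32, 18 bp.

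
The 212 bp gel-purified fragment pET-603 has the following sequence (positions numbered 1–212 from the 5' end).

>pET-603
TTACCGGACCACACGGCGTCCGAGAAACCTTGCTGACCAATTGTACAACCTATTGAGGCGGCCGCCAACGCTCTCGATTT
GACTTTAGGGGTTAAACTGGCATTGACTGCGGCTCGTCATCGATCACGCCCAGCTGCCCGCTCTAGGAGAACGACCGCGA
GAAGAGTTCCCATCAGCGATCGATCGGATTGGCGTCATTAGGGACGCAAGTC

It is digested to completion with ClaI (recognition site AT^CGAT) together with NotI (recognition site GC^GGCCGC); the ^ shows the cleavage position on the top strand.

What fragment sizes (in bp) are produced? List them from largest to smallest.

ClaI sites (ATCGAT) start at positions 119, 179.
ClaI cuts after base 2 of each site, so after positions 120, 180.
The NotI site (GCGGCCGC) starts at position 58.
NotI cuts after base 2 of each site, so after position 59.
Combined cut positions: 59, 120, 180.
Linear molecule, 3 cuts → 4 fragments:
  1–59 → 59 bp
  60–120 → 61 bp
  121–180 → 60 bp
  181–212 → 32 bp
Sorted largest to smallest: 61, 60, 59, 32 bp.

61, 60, 59, 32 bp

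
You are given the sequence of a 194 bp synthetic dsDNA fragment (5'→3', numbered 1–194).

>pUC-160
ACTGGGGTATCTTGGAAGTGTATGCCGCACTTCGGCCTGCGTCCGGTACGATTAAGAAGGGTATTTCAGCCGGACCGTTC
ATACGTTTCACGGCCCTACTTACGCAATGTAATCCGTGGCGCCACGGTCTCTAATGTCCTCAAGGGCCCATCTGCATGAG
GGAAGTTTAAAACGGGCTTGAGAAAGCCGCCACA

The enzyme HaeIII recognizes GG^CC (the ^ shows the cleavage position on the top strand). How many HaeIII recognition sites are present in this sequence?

GGCC occurs starting at positions 34, 92, 145.
HaeIII cuts at 3 sites.

3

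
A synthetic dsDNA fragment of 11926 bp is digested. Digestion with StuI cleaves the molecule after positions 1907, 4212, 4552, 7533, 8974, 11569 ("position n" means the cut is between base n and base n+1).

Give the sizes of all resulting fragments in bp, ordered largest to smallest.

2981, 2595, 2305, 1907, 1441, 357, 340 bp

Linear molecule, 6 cuts → 7 fragments:
  1907 − 0 = 1907 bp
  4212 − 1907 = 2305 bp
  4552 − 4212 = 340 bp
  7533 − 4552 = 2981 bp
  8974 − 7533 = 1441 bp
  11569 − 8974 = 2595 bp
  11926 − 11569 = 357 bp
Sorted largest to smallest: 2981, 2595, 2305, 1907, 1441, 357, 340 bp.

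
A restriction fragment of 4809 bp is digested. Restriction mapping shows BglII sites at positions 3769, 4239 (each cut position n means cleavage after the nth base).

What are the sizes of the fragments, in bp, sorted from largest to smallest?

Linear molecule, 2 cuts → 3 fragments:
  3769 − 0 = 3769 bp
  4239 − 3769 = 470 bp
  4809 − 4239 = 570 bp
Sorted largest to smallest: 3769, 570, 470 bp.

3769, 570, 470 bp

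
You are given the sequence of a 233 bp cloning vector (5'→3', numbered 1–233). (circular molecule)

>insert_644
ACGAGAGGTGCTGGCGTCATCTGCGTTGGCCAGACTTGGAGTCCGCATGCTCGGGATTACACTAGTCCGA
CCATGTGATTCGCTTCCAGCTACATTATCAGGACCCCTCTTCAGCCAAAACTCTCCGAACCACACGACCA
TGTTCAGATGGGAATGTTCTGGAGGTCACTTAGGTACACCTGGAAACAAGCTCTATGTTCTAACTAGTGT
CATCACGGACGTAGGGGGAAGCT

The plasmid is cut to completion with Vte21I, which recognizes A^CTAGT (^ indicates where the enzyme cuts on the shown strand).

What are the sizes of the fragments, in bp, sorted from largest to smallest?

142, 91 bp

Vte21I sites (ACTAGT) start at positions 61, 203.
Vte21I cuts after the first base of each site, so after positions 61, 203.
Circular molecule, 2 cuts → 2 fragments:
  62–203 → 142 bp
  204–233 then 1–61 → 30 + 61 = 91 bp
Sorted largest to smallest: 142, 91 bp.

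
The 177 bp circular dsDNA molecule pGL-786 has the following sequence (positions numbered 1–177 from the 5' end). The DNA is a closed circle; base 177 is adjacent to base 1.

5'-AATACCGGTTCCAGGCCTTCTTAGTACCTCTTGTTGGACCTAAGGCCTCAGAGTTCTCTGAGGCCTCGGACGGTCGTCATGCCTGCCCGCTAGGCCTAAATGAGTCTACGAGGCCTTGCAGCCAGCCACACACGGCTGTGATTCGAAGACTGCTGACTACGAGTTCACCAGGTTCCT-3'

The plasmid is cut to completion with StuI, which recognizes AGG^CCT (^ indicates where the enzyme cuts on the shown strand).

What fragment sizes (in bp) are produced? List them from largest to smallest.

79, 31, 30, 19, 18 bp

StuI sites (AGGCCT) start at positions 13, 43, 61, 92, 111.
StuI cuts after base 3 of each site, so after positions 15, 45, 63, 94, 113.
Circular molecule, 5 cuts → 5 fragments:
  16–45 → 30 bp
  46–63 → 18 bp
  64–94 → 31 bp
  95–113 → 19 bp
  114–177 then 1–15 → 64 + 15 = 79 bp
Sorted largest to smallest: 79, 31, 30, 19, 18 bp.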